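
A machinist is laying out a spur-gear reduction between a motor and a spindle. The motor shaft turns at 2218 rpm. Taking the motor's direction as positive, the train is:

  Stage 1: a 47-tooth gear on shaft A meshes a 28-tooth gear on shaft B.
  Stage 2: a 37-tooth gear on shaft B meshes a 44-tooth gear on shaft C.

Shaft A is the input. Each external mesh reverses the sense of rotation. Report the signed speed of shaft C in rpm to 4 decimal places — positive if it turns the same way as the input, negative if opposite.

Stage 1 [47T→28T]: ω = 2218.0000×47/28 = 3723.0714 rpm, dir flips to −; running = −3723.0714
Stage 2 [37T→44T]: ω = 3723.0714×37/44 = 3130.7646 rpm, dir flips to +; running = +3130.7646

+3130.7646 rpm (same as input, |ω| = 3130.7646 rpm)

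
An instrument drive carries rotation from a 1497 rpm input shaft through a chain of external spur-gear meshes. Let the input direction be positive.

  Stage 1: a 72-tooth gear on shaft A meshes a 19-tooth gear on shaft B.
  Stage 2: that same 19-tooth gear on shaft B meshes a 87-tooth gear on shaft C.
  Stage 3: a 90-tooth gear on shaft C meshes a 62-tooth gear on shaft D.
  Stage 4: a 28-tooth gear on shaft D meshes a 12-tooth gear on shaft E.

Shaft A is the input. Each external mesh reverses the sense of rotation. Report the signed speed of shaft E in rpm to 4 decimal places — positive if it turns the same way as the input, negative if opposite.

Stage 1 [72T→19T]: ω = 1497.0000×72/19 = 5672.8421 rpm, dir flips to −; running = −5672.8421
Stage 2 [19T→87T]: ω = 5672.8421×19/87 = 1238.8966 rpm, dir flips to +; running = +1238.8966
Stage 3 [90T→62T]: ω = 1238.8966×90/62 = 1798.3982 rpm, dir flips to −; running = −1798.3982
Stage 4 [28T→12T]: ω = 1798.3982×28/12 = 4196.2625 rpm, dir flips to +; running = +4196.2625

+4196.2625 rpm (same as input, |ω| = 4196.2625 rpm)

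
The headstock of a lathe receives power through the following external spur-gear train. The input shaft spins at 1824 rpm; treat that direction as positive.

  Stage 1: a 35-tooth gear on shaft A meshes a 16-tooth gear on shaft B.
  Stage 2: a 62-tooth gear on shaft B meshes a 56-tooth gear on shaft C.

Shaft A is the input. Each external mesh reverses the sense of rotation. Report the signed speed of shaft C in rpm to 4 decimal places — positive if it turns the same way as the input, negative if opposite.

Stage 1 [35T→16T]: ω = 1824.0000×35/16 = 3990.0000 rpm, dir flips to −; running = −3990.0000
Stage 2 [62T→56T]: ω = 3990.0000×62/56 = 4417.5000 rpm, dir flips to +; running = +4417.5000

+4417.5000 rpm (same as input, |ω| = 4417.5000 rpm)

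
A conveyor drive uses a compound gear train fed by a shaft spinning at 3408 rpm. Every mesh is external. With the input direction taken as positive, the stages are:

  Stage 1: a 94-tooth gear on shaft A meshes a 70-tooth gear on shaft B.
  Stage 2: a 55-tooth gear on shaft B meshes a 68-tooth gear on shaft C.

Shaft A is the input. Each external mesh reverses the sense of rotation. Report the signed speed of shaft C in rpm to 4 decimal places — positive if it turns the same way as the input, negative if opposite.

Stage 1 [94T→70T]: ω = 3408.0000×94/70 = 4576.4571 rpm, dir flips to −; running = −4576.4571
Stage 2 [55T→68T]: ω = 4576.4571×55/68 = 3701.5462 rpm, dir flips to +; running = +3701.5462

+3701.5462 rpm (same as input, |ω| = 3701.5462 rpm)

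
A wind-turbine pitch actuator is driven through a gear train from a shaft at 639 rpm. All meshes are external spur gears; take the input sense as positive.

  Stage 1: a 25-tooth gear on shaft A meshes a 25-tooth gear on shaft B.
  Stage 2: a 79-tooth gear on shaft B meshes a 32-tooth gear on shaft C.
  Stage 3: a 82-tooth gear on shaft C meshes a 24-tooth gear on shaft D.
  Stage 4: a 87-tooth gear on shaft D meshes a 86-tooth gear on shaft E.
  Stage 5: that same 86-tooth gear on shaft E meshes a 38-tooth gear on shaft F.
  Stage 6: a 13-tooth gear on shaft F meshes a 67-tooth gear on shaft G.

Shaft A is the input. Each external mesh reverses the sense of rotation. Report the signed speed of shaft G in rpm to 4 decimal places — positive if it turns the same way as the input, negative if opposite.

+2394.3343 rpm (same as input, |ω| = 2394.3343 rpm)

Stage 1 [25T→25T]: ω = 639.0000×25/25 = 639.0000 rpm, dir flips to −; running = −639.0000
Stage 2 [79T→32T]: ω = 639.0000×79/32 = 1577.5312 rpm, dir flips to +; running = +1577.5312
Stage 3 [82T→24T]: ω = 1577.5312×82/24 = 5389.8984 rpm, dir flips to −; running = −5389.8984
Stage 4 [87T→86T]: ω = 5389.8984×87/86 = 5452.5717 rpm, dir flips to +; running = +5452.5717
Stage 5 [86T→38T]: ω = 5452.5717×86/38 = 12340.0306 rpm, dir flips to −; running = −12340.0306
Stage 6 [13T→67T]: ω = 12340.0306×13/67 = 2394.3343 rpm, dir flips to +; running = +2394.3343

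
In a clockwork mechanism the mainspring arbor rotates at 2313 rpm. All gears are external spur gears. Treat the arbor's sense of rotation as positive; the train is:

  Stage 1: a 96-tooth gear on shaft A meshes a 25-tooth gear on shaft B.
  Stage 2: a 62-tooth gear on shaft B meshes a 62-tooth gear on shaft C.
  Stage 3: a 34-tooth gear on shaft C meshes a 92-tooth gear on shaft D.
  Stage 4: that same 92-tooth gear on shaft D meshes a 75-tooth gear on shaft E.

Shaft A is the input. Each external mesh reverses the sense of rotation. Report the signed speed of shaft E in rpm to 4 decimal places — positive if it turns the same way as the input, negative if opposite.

Stage 1 [96T→25T]: ω = 2313.0000×96/25 = 8881.9200 rpm, dir flips to −; running = −8881.9200
Stage 2 [62T→62T]: ω = 8881.9200×62/62 = 8881.9200 rpm, dir flips to +; running = +8881.9200
Stage 3 [34T→92T]: ω = 8881.9200×34/92 = 3282.4487 rpm, dir flips to −; running = −3282.4487
Stage 4 [92T→75T]: ω = 3282.4487×92/75 = 4026.4704 rpm, dir flips to +; running = +4026.4704

+4026.4704 rpm (same as input, |ω| = 4026.4704 rpm)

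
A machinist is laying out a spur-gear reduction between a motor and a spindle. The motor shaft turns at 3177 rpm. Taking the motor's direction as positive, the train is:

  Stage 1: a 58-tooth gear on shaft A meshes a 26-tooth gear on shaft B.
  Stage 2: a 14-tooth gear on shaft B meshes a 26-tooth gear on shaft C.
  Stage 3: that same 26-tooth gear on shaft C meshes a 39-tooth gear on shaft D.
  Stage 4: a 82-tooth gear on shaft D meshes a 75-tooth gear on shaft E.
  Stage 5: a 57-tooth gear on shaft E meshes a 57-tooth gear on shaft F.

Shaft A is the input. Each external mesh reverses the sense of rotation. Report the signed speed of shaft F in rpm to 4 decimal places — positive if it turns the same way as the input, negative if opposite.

Stage 1 [58T→26T]: ω = 3177.0000×58/26 = 7087.1538 rpm, dir flips to −; running = −7087.1538
Stage 2 [14T→26T]: ω = 7087.1538×14/26 = 3816.1598 rpm, dir flips to +; running = +3816.1598
Stage 3 [26T→39T]: ω = 3816.1598×26/39 = 2544.1065 rpm, dir flips to −; running = −2544.1065
Stage 4 [82T→75T]: ω = 2544.1065×82/75 = 2781.5564 rpm, dir flips to +; running = +2781.5564
Stage 5 [57T→57T]: ω = 2781.5564×57/57 = 2781.5564 rpm, dir flips to −; running = −2781.5564

-2781.5564 rpm (opposite to input, |ω| = 2781.5564 rpm)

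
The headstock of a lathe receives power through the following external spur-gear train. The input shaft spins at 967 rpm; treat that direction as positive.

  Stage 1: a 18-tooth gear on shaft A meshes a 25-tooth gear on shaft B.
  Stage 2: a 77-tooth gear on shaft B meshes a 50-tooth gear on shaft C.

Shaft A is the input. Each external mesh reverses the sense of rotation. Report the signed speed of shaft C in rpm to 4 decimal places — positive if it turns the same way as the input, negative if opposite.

+1072.2096 rpm (same as input, |ω| = 1072.2096 rpm)

Stage 1 [18T→25T]: ω = 967.0000×18/25 = 696.2400 rpm, dir flips to −; running = −696.2400
Stage 2 [77T→50T]: ω = 696.2400×77/50 = 1072.2096 rpm, dir flips to +; running = +1072.2096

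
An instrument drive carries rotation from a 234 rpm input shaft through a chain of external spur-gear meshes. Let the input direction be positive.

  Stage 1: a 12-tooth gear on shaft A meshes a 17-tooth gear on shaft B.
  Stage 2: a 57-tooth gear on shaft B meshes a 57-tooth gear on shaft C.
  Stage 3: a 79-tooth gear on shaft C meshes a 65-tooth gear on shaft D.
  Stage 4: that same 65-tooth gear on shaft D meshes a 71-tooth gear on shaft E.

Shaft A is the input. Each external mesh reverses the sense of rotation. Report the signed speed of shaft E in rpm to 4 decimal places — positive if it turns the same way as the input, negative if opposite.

+183.7879 rpm (same as input, |ω| = 183.7879 rpm)

Stage 1 [12T→17T]: ω = 234.0000×12/17 = 165.1765 rpm, dir flips to −; running = −165.1765
Stage 2 [57T→57T]: ω = 165.1765×57/57 = 165.1765 rpm, dir flips to +; running = +165.1765
Stage 3 [79T→65T]: ω = 165.1765×79/65 = 200.7529 rpm, dir flips to −; running = −200.7529
Stage 4 [65T→71T]: ω = 200.7529×65/71 = 183.7879 rpm, dir flips to +; running = +183.7879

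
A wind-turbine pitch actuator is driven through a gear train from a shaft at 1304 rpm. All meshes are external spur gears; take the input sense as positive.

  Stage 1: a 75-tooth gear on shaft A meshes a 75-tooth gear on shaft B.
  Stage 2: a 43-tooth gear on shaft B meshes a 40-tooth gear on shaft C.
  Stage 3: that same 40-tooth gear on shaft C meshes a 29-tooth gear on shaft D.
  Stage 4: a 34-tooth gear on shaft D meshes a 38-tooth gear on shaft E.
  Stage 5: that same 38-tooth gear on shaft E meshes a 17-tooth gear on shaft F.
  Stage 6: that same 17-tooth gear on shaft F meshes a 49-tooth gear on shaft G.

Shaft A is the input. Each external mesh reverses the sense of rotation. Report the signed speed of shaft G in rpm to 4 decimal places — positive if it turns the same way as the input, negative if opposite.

+1341.6242 rpm (same as input, |ω| = 1341.6242 rpm)

Stage 1 [75T→75T]: ω = 1304.0000×75/75 = 1304.0000 rpm, dir flips to −; running = −1304.0000
Stage 2 [43T→40T]: ω = 1304.0000×43/40 = 1401.8000 rpm, dir flips to +; running = +1401.8000
Stage 3 [40T→29T]: ω = 1401.8000×40/29 = 1933.5172 rpm, dir flips to −; running = −1933.5172
Stage 4 [34T→38T]: ω = 1933.5172×34/38 = 1729.9891 rpm, dir flips to +; running = +1729.9891
Stage 5 [38T→17T]: ω = 1729.9891×38/17 = 3867.0345 rpm, dir flips to −; running = −3867.0345
Stage 6 [17T→49T]: ω = 3867.0345×17/49 = 1341.6242 rpm, dir flips to +; running = +1341.6242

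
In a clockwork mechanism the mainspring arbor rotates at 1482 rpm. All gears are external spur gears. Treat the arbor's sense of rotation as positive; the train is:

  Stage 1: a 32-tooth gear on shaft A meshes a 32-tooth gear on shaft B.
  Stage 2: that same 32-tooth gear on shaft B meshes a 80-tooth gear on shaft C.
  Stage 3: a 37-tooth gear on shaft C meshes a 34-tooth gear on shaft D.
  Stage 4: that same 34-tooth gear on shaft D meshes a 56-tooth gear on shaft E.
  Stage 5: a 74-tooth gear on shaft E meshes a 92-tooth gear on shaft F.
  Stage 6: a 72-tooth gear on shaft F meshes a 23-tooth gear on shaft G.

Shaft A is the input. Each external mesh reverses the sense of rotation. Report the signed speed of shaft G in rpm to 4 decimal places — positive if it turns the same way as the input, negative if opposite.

+986.2124 rpm (same as input, |ω| = 986.2124 rpm)

Stage 1 [32T→32T]: ω = 1482.0000×32/32 = 1482.0000 rpm, dir flips to −; running = −1482.0000
Stage 2 [32T→80T]: ω = 1482.0000×32/80 = 592.8000 rpm, dir flips to +; running = +592.8000
Stage 3 [37T→34T]: ω = 592.8000×37/34 = 645.1059 rpm, dir flips to −; running = −645.1059
Stage 4 [34T→56T]: ω = 645.1059×34/56 = 391.6714 rpm, dir flips to +; running = +391.6714
Stage 5 [74T→92T]: ω = 391.6714×74/92 = 315.0401 rpm, dir flips to −; running = −315.0401
Stage 6 [72T→23T]: ω = 315.0401×72/23 = 986.2124 rpm, dir flips to +; running = +986.2124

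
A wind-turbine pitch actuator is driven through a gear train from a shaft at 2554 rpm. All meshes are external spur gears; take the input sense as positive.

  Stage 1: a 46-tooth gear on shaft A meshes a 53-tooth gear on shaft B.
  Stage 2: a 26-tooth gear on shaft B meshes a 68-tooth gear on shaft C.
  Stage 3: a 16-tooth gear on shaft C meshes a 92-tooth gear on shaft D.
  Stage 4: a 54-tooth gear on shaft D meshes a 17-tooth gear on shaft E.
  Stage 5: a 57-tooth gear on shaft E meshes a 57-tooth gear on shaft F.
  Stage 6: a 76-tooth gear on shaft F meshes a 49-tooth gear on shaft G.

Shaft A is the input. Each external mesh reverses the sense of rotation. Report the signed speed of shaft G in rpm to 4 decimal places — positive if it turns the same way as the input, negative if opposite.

Stage 1 [46T→53T]: ω = 2554.0000×46/53 = 2216.6792 rpm, dir flips to −; running = −2216.6792
Stage 2 [26T→68T]: ω = 2216.6792×26/68 = 847.5538 rpm, dir flips to +; running = +847.5538
Stage 3 [16T→92T]: ω = 847.5538×16/92 = 147.4007 rpm, dir flips to −; running = −147.4007
Stage 4 [54T→17T]: ω = 147.4007×54/17 = 468.2139 rpm, dir flips to +; running = +468.2139
Stage 5 [57T→57T]: ω = 468.2139×57/57 = 468.2139 rpm, dir flips to −; running = −468.2139
Stage 6 [76T→49T]: ω = 468.2139×76/49 = 726.2093 rpm, dir flips to +; running = +726.2093

+726.2093 rpm (same as input, |ω| = 726.2093 rpm)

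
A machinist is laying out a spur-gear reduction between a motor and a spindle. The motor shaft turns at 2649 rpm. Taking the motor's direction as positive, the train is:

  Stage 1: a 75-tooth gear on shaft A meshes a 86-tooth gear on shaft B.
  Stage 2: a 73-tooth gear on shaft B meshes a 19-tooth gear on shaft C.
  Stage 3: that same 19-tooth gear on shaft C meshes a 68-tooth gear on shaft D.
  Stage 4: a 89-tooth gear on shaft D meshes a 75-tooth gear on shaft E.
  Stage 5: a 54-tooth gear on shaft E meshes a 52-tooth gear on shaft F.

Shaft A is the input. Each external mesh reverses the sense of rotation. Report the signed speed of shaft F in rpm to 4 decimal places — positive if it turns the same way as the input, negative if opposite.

Stage 1 [75T→86T]: ω = 2649.0000×75/86 = 2310.1744 rpm, dir flips to −; running = −2310.1744
Stage 2 [73T→19T]: ω = 2310.1744×73/19 = 8875.9333 rpm, dir flips to +; running = +8875.9333
Stage 3 [19T→68T]: ω = 8875.9333×19/68 = 2480.0402 rpm, dir flips to −; running = −2480.0402
Stage 4 [89T→75T]: ω = 2480.0402×89/75 = 2942.9810 rpm, dir flips to +; running = +2942.9810
Stage 5 [54T→52T]: ω = 2942.9810×54/52 = 3056.1726 rpm, dir flips to −; running = −3056.1726

-3056.1726 rpm (opposite to input, |ω| = 3056.1726 rpm)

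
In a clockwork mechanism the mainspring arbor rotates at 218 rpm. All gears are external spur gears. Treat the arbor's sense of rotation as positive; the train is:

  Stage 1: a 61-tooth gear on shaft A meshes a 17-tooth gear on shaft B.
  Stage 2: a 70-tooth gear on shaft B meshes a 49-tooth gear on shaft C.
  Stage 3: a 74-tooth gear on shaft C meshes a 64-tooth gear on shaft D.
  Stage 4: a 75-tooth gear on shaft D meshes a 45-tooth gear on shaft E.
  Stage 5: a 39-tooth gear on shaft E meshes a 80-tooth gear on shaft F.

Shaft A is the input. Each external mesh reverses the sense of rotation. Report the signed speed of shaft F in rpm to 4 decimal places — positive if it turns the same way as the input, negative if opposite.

-1049.8191 rpm (opposite to input, |ω| = 1049.8191 rpm)

Stage 1 [61T→17T]: ω = 218.0000×61/17 = 782.2353 rpm, dir flips to −; running = −782.2353
Stage 2 [70T→49T]: ω = 782.2353×70/49 = 1117.4790 rpm, dir flips to +; running = +1117.4790
Stage 3 [74T→64T]: ω = 1117.4790×74/64 = 1292.0851 rpm, dir flips to −; running = −1292.0851
Stage 4 [75T→45T]: ω = 1292.0851×75/45 = 2153.4751 rpm, dir flips to +; running = +2153.4751
Stage 5 [39T→80T]: ω = 2153.4751×39/80 = 1049.8191 rpm, dir flips to −; running = −1049.8191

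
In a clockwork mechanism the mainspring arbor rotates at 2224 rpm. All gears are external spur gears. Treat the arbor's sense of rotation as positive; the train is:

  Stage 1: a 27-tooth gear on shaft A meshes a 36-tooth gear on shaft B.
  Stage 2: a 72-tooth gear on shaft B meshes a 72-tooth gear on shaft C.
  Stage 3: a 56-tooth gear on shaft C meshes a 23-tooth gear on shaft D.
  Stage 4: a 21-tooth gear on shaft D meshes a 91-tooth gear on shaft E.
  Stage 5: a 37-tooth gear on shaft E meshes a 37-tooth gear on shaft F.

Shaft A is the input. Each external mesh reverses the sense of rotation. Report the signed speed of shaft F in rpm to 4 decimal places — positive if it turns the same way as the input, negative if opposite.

Stage 1 [27T→36T]: ω = 2224.0000×27/36 = 1668.0000 rpm, dir flips to −; running = −1668.0000
Stage 2 [72T→72T]: ω = 1668.0000×72/72 = 1668.0000 rpm, dir flips to +; running = +1668.0000
Stage 3 [56T→23T]: ω = 1668.0000×56/23 = 4061.2174 rpm, dir flips to −; running = −4061.2174
Stage 4 [21T→91T]: ω = 4061.2174×21/91 = 937.2040 rpm, dir flips to +; running = +937.2040
Stage 5 [37T→37T]: ω = 937.2040×37/37 = 937.2040 rpm, dir flips to −; running = −937.2040

-937.2040 rpm (opposite to input, |ω| = 937.2040 rpm)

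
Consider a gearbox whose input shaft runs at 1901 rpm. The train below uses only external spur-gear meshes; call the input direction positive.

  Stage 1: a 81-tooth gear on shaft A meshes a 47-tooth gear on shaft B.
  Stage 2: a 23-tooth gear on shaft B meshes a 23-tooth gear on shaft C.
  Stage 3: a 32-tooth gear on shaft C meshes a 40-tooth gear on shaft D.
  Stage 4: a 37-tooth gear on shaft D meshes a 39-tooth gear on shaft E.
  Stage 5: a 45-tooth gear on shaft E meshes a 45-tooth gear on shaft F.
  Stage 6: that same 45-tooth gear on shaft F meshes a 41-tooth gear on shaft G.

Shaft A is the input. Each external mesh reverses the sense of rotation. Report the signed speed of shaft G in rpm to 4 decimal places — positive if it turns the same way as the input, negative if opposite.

Stage 1 [81T→47T]: ω = 1901.0000×81/47 = 3276.1915 rpm, dir flips to −; running = −3276.1915
Stage 2 [23T→23T]: ω = 3276.1915×23/23 = 3276.1915 rpm, dir flips to +; running = +3276.1915
Stage 3 [32T→40T]: ω = 3276.1915×32/40 = 2620.9532 rpm, dir flips to −; running = −2620.9532
Stage 4 [37T→39T]: ω = 2620.9532×37/39 = 2486.5453 rpm, dir flips to +; running = +2486.5453
Stage 5 [45T→45T]: ω = 2486.5453×45/45 = 2486.5453 rpm, dir flips to −; running = −2486.5453
Stage 6 [45T→41T]: ω = 2486.5453×45/41 = 2729.1351 rpm, dir flips to +; running = +2729.1351

+2729.1351 rpm (same as input, |ω| = 2729.1351 rpm)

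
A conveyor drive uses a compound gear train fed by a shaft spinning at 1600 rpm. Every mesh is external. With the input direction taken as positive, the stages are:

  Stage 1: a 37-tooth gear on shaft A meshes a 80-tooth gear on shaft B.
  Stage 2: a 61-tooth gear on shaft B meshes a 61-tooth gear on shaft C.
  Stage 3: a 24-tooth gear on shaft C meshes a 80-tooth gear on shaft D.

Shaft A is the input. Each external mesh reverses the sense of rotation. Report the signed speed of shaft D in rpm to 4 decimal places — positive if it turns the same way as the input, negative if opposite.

Stage 1 [37T→80T]: ω = 1600.0000×37/80 = 740.0000 rpm, dir flips to −; running = −740.0000
Stage 2 [61T→61T]: ω = 740.0000×61/61 = 740.0000 rpm, dir flips to +; running = +740.0000
Stage 3 [24T→80T]: ω = 740.0000×24/80 = 222.0000 rpm, dir flips to −; running = −222.0000

-222.0000 rpm (opposite to input, |ω| = 222.0000 rpm)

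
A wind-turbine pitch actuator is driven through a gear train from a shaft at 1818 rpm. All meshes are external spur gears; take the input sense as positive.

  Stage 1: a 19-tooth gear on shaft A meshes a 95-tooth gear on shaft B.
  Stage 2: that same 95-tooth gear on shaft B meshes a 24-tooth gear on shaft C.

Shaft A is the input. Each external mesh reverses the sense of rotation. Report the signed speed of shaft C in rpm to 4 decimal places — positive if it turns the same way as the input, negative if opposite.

+1439.2500 rpm (same as input, |ω| = 1439.2500 rpm)

Stage 1 [19T→95T]: ω = 1818.0000×19/95 = 363.6000 rpm, dir flips to −; running = −363.6000
Stage 2 [95T→24T]: ω = 363.6000×95/24 = 1439.2500 rpm, dir flips to +; running = +1439.2500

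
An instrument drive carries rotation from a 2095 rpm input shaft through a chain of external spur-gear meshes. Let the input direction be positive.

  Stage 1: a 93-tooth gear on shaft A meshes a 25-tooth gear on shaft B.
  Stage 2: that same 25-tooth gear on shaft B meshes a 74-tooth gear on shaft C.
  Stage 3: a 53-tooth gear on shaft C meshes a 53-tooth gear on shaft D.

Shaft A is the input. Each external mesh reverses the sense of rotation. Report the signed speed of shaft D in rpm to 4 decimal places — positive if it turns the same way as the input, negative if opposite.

-2632.9054 rpm (opposite to input, |ω| = 2632.9054 rpm)

Stage 1 [93T→25T]: ω = 2095.0000×93/25 = 7793.4000 rpm, dir flips to −; running = −7793.4000
Stage 2 [25T→74T]: ω = 7793.4000×25/74 = 2632.9054 rpm, dir flips to +; running = +2632.9054
Stage 3 [53T→53T]: ω = 2632.9054×53/53 = 2632.9054 rpm, dir flips to −; running = −2632.9054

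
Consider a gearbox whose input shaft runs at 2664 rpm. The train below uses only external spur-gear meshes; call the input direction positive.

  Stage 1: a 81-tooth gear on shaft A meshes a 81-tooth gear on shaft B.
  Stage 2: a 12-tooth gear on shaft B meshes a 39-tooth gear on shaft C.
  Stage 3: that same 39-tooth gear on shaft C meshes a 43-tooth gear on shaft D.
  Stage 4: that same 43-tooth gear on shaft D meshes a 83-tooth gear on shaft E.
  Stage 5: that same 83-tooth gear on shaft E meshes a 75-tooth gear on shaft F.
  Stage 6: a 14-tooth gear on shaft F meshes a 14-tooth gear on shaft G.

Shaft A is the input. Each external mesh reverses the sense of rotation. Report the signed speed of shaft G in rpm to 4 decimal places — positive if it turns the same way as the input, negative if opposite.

Stage 1 [81T→81T]: ω = 2664.0000×81/81 = 2664.0000 rpm, dir flips to −; running = −2664.0000
Stage 2 [12T→39T]: ω = 2664.0000×12/39 = 819.6923 rpm, dir flips to +; running = +819.6923
Stage 3 [39T→43T]: ω = 819.6923×39/43 = 743.4419 rpm, dir flips to −; running = −743.4419
Stage 4 [43T→83T]: ω = 743.4419×43/83 = 385.1566 rpm, dir flips to +; running = +385.1566
Stage 5 [83T→75T]: ω = 385.1566×83/75 = 426.2400 rpm, dir flips to −; running = −426.2400
Stage 6 [14T→14T]: ω = 426.2400×14/14 = 426.2400 rpm, dir flips to +; running = +426.2400

+426.2400 rpm (same as input, |ω| = 426.2400 rpm)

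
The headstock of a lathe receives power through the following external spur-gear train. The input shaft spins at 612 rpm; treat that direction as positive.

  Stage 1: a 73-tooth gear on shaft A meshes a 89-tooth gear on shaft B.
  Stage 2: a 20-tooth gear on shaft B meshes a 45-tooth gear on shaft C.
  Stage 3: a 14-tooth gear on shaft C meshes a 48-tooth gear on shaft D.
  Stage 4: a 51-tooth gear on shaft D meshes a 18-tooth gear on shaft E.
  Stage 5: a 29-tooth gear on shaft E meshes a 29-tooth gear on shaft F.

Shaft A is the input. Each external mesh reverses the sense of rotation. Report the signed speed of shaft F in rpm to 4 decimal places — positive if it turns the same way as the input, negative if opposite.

Stage 1 [73T→89T]: ω = 612.0000×73/89 = 501.9775 rpm, dir flips to −; running = −501.9775
Stage 2 [20T→45T]: ω = 501.9775×20/45 = 223.1011 rpm, dir flips to +; running = +223.1011
Stage 3 [14T→48T]: ω = 223.1011×14/48 = 65.0712 rpm, dir flips to −; running = −65.0712
Stage 4 [51T→18T]: ω = 65.0712×51/18 = 184.3683 rpm, dir flips to +; running = +184.3683
Stage 5 [29T→29T]: ω = 184.3683×29/29 = 184.3683 rpm, dir flips to −; running = −184.3683

-184.3683 rpm (opposite to input, |ω| = 184.3683 rpm)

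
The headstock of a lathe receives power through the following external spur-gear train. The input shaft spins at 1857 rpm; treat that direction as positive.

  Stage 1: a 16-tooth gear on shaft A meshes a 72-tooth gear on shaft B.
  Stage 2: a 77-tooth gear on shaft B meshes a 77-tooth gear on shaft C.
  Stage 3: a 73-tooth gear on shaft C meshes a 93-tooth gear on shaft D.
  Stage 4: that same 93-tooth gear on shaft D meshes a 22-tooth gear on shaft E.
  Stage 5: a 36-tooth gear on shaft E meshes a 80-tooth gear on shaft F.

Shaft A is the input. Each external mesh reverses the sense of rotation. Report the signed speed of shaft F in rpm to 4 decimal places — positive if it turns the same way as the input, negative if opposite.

Stage 1 [16T→72T]: ω = 1857.0000×16/72 = 412.6667 rpm, dir flips to −; running = −412.6667
Stage 2 [77T→77T]: ω = 412.6667×77/77 = 412.6667 rpm, dir flips to +; running = +412.6667
Stage 3 [73T→93T]: ω = 412.6667×73/93 = 323.9211 rpm, dir flips to −; running = −323.9211
Stage 4 [93T→22T]: ω = 323.9211×93/22 = 1369.3030 rpm, dir flips to +; running = +1369.3030
Stage 5 [36T→80T]: ω = 1369.3030×36/80 = 616.1864 rpm, dir flips to −; running = −616.1864

-616.1864 rpm (opposite to input, |ω| = 616.1864 rpm)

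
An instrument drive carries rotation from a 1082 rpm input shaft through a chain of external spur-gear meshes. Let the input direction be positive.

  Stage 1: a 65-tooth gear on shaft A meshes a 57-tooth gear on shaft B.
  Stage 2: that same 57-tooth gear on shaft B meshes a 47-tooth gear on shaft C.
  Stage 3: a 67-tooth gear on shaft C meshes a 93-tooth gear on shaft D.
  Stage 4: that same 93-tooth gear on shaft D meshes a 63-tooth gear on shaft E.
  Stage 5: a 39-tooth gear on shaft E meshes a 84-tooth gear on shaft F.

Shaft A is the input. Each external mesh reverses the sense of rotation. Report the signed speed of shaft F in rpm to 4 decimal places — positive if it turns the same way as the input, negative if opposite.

Stage 1 [65T→57T]: ω = 1082.0000×65/57 = 1233.8596 rpm, dir flips to −; running = −1233.8596
Stage 2 [57T→47T]: ω = 1233.8596×57/47 = 1496.3830 rpm, dir flips to +; running = +1496.3830
Stage 3 [67T→93T]: ω = 1496.3830×67/93 = 1078.0394 rpm, dir flips to −; running = −1078.0394
Stage 4 [93T→63T]: ω = 1078.0394×93/63 = 1591.3914 rpm, dir flips to +; running = +1591.3914
Stage 5 [39T→84T]: ω = 1591.3914×39/84 = 738.8603 rpm, dir flips to −; running = −738.8603

-738.8603 rpm (opposite to input, |ω| = 738.8603 rpm)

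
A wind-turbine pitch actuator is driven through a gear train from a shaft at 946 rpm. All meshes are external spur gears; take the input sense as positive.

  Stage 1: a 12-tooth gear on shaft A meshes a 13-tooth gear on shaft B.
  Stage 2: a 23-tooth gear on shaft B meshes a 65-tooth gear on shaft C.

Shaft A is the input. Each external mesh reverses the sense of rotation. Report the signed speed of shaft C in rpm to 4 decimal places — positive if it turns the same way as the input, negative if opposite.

+308.9893 rpm (same as input, |ω| = 308.9893 rpm)

Stage 1 [12T→13T]: ω = 946.0000×12/13 = 873.2308 rpm, dir flips to −; running = −873.2308
Stage 2 [23T→65T]: ω = 873.2308×23/65 = 308.9893 rpm, dir flips to +; running = +308.9893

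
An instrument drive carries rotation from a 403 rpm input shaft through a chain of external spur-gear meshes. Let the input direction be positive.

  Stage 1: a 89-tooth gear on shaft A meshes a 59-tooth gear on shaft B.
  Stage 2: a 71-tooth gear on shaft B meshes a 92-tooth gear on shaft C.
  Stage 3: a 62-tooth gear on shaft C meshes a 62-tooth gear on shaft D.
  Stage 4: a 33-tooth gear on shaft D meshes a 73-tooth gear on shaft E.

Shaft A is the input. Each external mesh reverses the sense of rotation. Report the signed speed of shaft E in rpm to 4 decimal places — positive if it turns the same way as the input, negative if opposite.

+212.0824 rpm (same as input, |ω| = 212.0824 rpm)

Stage 1 [89T→59T]: ω = 403.0000×89/59 = 607.9153 rpm, dir flips to −; running = −607.9153
Stage 2 [71T→92T]: ω = 607.9153×71/92 = 469.1520 rpm, dir flips to +; running = +469.1520
Stage 3 [62T→62T]: ω = 469.1520×62/62 = 469.1520 rpm, dir flips to −; running = −469.1520
Stage 4 [33T→73T]: ω = 469.1520×33/73 = 212.0824 rpm, dir flips to +; running = +212.0824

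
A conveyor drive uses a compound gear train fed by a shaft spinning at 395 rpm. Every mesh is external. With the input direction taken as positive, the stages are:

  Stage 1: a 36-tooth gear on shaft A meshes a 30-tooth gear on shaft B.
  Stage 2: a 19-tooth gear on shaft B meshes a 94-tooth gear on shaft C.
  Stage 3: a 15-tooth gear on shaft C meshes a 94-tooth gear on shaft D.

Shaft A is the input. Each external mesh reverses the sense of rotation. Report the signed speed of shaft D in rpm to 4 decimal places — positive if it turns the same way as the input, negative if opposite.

Stage 1 [36T→30T]: ω = 395.0000×36/30 = 474.0000 rpm, dir flips to −; running = −474.0000
Stage 2 [19T→94T]: ω = 474.0000×19/94 = 95.8085 rpm, dir flips to +; running = +95.8085
Stage 3 [15T→94T]: ω = 95.8085×15/94 = 15.2886 rpm, dir flips to −; running = −15.2886

-15.2886 rpm (opposite to input, |ω| = 15.2886 rpm)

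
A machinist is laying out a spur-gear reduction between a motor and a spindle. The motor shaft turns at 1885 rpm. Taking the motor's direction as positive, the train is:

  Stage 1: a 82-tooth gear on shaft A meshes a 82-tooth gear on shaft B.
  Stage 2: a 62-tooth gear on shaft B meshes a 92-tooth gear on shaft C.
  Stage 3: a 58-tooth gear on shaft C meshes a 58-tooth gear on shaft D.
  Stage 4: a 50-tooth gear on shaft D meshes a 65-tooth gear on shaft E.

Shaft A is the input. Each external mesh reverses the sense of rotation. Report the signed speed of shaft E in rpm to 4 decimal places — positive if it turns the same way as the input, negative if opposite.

+977.1739 rpm (same as input, |ω| = 977.1739 rpm)

Stage 1 [82T→82T]: ω = 1885.0000×82/82 = 1885.0000 rpm, dir flips to −; running = −1885.0000
Stage 2 [62T→92T]: ω = 1885.0000×62/92 = 1270.3261 rpm, dir flips to +; running = +1270.3261
Stage 3 [58T→58T]: ω = 1270.3261×58/58 = 1270.3261 rpm, dir flips to −; running = −1270.3261
Stage 4 [50T→65T]: ω = 1270.3261×50/65 = 977.1739 rpm, dir flips to +; running = +977.1739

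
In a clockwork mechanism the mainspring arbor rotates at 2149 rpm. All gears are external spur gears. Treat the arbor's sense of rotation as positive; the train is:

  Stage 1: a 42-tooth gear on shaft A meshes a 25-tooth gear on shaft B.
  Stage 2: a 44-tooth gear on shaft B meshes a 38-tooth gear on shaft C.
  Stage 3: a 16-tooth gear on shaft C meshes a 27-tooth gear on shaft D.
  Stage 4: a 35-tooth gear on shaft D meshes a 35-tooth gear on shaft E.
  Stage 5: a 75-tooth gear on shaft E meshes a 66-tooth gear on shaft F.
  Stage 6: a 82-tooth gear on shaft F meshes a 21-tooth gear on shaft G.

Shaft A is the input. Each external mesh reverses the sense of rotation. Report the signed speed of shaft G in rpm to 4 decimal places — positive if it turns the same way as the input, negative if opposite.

+10992.1559 rpm (same as input, |ω| = 10992.1559 rpm)

Stage 1 [42T→25T]: ω = 2149.0000×42/25 = 3610.3200 rpm, dir flips to −; running = −3610.3200
Stage 2 [44T→38T]: ω = 3610.3200×44/38 = 4180.3705 rpm, dir flips to +; running = +4180.3705
Stage 3 [16T→27T]: ω = 4180.3705×16/27 = 2477.2566 rpm, dir flips to −; running = −2477.2566
Stage 4 [35T→35T]: ω = 2477.2566×35/35 = 2477.2566 rpm, dir flips to +; running = +2477.2566
Stage 5 [75T→66T]: ω = 2477.2566×75/66 = 2815.0643 rpm, dir flips to −; running = −2815.0643
Stage 6 [82T→21T]: ω = 2815.0643×82/21 = 10992.1559 rpm, dir flips to +; running = +10992.1559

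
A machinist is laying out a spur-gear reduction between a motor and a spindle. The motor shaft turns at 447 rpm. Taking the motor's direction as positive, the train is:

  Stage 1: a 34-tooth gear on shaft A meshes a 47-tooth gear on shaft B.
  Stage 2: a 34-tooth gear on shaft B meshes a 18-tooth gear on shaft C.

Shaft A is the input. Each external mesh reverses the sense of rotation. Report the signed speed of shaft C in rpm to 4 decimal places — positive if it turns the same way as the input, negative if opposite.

+610.7943 rpm (same as input, |ω| = 610.7943 rpm)

Stage 1 [34T→47T]: ω = 447.0000×34/47 = 323.3617 rpm, dir flips to −; running = −323.3617
Stage 2 [34T→18T]: ω = 323.3617×34/18 = 610.7943 rpm, dir flips to +; running = +610.7943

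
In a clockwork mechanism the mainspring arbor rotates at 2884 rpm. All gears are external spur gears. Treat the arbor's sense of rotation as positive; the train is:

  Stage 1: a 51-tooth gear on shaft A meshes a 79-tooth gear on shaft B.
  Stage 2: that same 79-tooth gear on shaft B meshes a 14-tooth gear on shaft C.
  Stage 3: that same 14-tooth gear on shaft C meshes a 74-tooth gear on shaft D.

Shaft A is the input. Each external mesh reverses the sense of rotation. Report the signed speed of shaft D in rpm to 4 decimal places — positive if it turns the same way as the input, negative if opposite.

Stage 1 [51T→79T]: ω = 2884.0000×51/79 = 1861.8228 rpm, dir flips to −; running = −1861.8228
Stage 2 [79T→14T]: ω = 1861.8228×79/14 = 10506.0000 rpm, dir flips to +; running = +10506.0000
Stage 3 [14T→74T]: ω = 10506.0000×14/74 = 1987.6216 rpm, dir flips to −; running = −1987.6216

-1987.6216 rpm (opposite to input, |ω| = 1987.6216 rpm)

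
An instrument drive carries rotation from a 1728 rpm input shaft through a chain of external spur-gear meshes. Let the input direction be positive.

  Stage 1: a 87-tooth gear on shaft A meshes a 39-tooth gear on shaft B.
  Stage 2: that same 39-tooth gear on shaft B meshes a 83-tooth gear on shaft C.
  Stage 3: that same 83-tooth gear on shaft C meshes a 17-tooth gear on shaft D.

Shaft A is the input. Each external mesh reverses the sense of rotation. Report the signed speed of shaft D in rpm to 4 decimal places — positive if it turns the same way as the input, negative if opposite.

-8843.2941 rpm (opposite to input, |ω| = 8843.2941 rpm)

Stage 1 [87T→39T]: ω = 1728.0000×87/39 = 3854.7692 rpm, dir flips to −; running = −3854.7692
Stage 2 [39T→83T]: ω = 3854.7692×39/83 = 1811.2771 rpm, dir flips to +; running = +1811.2771
Stage 3 [83T→17T]: ω = 1811.2771×83/17 = 8843.2941 rpm, dir flips to −; running = −8843.2941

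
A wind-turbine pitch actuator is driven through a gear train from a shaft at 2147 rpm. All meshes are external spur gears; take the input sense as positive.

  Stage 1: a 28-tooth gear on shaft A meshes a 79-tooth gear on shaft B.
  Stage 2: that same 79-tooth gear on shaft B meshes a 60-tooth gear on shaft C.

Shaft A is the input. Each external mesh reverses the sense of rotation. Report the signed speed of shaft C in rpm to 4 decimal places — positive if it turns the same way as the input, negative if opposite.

Stage 1 [28T→79T]: ω = 2147.0000×28/79 = 760.9620 rpm, dir flips to −; running = −760.9620
Stage 2 [79T→60T]: ω = 760.9620×79/60 = 1001.9333 rpm, dir flips to +; running = +1001.9333

+1001.9333 rpm (same as input, |ω| = 1001.9333 rpm)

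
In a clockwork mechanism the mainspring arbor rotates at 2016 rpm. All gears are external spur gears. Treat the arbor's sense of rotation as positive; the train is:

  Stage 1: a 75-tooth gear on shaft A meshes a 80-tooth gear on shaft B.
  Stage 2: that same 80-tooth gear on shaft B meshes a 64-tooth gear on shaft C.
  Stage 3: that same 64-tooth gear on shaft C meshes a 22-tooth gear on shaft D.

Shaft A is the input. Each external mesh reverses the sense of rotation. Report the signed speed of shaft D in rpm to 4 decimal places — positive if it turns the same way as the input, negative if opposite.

-6872.7273 rpm (opposite to input, |ω| = 6872.7273 rpm)

Stage 1 [75T→80T]: ω = 2016.0000×75/80 = 1890.0000 rpm, dir flips to −; running = −1890.0000
Stage 2 [80T→64T]: ω = 1890.0000×80/64 = 2362.5000 rpm, dir flips to +; running = +2362.5000
Stage 3 [64T→22T]: ω = 2362.5000×64/22 = 6872.7273 rpm, dir flips to −; running = −6872.7273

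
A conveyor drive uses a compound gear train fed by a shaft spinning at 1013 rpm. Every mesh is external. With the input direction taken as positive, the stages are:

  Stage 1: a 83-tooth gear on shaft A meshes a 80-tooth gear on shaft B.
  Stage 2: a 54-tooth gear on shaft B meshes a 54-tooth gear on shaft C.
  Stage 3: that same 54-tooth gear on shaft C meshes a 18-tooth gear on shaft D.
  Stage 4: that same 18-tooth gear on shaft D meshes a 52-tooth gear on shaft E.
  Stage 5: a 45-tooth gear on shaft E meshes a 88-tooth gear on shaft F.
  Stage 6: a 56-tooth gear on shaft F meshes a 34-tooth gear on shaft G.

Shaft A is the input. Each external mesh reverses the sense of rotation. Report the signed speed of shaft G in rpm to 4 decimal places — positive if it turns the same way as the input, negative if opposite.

Stage 1 [83T→80T]: ω = 1013.0000×83/80 = 1050.9875 rpm, dir flips to −; running = −1050.9875
Stage 2 [54T→54T]: ω = 1050.9875×54/54 = 1050.9875 rpm, dir flips to +; running = +1050.9875
Stage 3 [54T→18T]: ω = 1050.9875×54/18 = 3152.9625 rpm, dir flips to −; running = −3152.9625
Stage 4 [18T→52T]: ω = 3152.9625×18/52 = 1091.4101 rpm, dir flips to +; running = +1091.4101
Stage 5 [45T→88T]: ω = 1091.4101×45/88 = 558.1074 rpm, dir flips to −; running = −558.1074
Stage 6 [56T→34T]: ω = 558.1074×56/34 = 919.2358 rpm, dir flips to +; running = +919.2358

+919.2358 rpm (same as input, |ω| = 919.2358 rpm)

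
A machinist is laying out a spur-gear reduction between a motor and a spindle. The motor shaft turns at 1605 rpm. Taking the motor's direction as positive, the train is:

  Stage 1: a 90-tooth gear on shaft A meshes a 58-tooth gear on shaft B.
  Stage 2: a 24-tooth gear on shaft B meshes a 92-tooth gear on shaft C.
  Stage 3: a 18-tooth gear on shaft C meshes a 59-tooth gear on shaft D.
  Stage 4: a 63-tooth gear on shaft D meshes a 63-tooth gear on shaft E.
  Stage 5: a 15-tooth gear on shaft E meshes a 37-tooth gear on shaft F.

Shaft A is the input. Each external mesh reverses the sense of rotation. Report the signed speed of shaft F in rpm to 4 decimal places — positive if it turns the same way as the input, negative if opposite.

-80.3569 rpm (opposite to input, |ω| = 80.3569 rpm)

Stage 1 [90T→58T]: ω = 1605.0000×90/58 = 2490.5172 rpm, dir flips to −; running = −2490.5172
Stage 2 [24T→92T]: ω = 2490.5172×24/92 = 649.7001 rpm, dir flips to +; running = +649.7001
Stage 3 [18T→59T]: ω = 649.7001×18/59 = 198.2136 rpm, dir flips to −; running = −198.2136
Stage 4 [63T→63T]: ω = 198.2136×63/63 = 198.2136 rpm, dir flips to +; running = +198.2136
Stage 5 [15T→37T]: ω = 198.2136×15/37 = 80.3569 rpm, dir flips to −; running = −80.3569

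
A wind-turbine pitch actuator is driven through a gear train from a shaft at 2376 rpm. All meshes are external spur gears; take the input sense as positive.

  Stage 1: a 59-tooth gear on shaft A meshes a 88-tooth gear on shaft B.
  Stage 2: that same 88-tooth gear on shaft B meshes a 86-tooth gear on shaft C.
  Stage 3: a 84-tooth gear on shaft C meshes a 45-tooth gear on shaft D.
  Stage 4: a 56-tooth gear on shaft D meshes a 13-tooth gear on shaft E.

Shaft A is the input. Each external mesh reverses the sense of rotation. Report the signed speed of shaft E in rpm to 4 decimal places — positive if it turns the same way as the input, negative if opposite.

Stage 1 [59T→88T]: ω = 2376.0000×59/88 = 1593.0000 rpm, dir flips to −; running = −1593.0000
Stage 2 [88T→86T]: ω = 1593.0000×88/86 = 1630.0465 rpm, dir flips to +; running = +1630.0465
Stage 3 [84T→45T]: ω = 1630.0465×84/45 = 3042.7535 rpm, dir flips to −; running = −3042.7535
Stage 4 [56T→13T]: ω = 3042.7535×56/13 = 13107.2458 rpm, dir flips to +; running = +13107.2458

+13107.2458 rpm (same as input, |ω| = 13107.2458 rpm)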